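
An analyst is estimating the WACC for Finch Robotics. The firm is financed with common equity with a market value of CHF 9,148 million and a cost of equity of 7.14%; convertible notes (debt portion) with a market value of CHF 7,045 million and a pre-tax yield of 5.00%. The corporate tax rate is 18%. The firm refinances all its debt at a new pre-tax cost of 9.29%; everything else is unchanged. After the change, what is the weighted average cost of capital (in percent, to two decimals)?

After the change:
Total capital V = 9148 + 7045 = 16193.
Equity: weight = 9148/16193 = 0.5649; cost = 7.14%.
Convertible notes (debt portion): weight = 7045/16193 = 0.4351; after-tax cost = 9.29% × (1 − 18%) = 7.6178%.
WACC = 0.5649 × 7.1400% + 0.4351 × 7.6178% = 7.3479%.

7.35%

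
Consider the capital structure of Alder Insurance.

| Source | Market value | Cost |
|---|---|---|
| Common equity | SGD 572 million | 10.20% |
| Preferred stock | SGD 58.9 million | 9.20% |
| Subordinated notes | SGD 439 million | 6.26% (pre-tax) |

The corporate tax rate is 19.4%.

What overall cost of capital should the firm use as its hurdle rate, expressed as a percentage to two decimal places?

8.03%

Total capital V = 572 + 58.9 + 439 = 1069.9.
Equity: weight = 572/1069.9 = 0.5346; cost = 10.2%.
Preferred: weight = 58.9/1069.9 = 0.0551; cost = 9.2%.
Subordinated notes: weight = 439/1069.9 = 0.4103; after-tax cost = 6.26% × (1 − 19.4%) = 5.0456%.
WACC = 0.5346 × 10.2000% + 0.0551 × 9.2000% + 0.4103 × 5.0456% = 8.0300%.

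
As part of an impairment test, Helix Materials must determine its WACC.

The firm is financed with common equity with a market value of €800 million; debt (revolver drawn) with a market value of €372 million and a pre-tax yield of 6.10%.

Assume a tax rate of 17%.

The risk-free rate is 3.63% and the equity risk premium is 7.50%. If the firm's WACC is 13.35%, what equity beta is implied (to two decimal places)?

Total capital V = 800 + 372 = 1172.
Equity weight = 800/1172 = 0.6826.
Revolver drawn weight = 372/1172 = 0.3174.
Debt contribution = 0.3174 × 6.1% × (1 − 17%) = 1.6070%.
Required equity contribution = 13.35% − 1.6070% = 11.7430%  ⇒  Re = 17.2035%.
CAPM: 17.2035% = 3.63% + β × 7.5%  ⇒  β = 1.8098.

1.81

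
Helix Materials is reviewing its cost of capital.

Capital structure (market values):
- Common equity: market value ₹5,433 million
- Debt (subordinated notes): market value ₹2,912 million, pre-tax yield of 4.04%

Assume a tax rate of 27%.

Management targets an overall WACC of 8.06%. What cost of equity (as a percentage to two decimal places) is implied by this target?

10.80%

Total capital V = 5433 + 2912 = 8345.
Equity weight = 5433/8345 = 0.6510.
Subordinated notes weight = 2912/8345 = 0.3490.
Debt contribution = 0.3490 × 4.04% × (1 − 27%) = 1.0291%.
Required equity contribution = 8.06% − 1.0291% = 7.0309%.
Re = 7.0309% / 0.6510 = 10.7993%.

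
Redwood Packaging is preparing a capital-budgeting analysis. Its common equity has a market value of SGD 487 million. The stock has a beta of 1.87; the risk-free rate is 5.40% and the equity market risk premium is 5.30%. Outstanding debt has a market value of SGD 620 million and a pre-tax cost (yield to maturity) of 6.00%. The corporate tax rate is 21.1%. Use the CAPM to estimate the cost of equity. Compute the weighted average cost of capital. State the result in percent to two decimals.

9.39%

Cost of equity via CAPM: Re = 5.4% + 1.87 × 5.3% = 15.3110%.
Total capital V = 487 + 620 = 1107.
Equity: weight = 487/1107 = 0.4399; cost = 15.311%.
Debt: weight = 620/1107 = 0.5601; after-tax cost = 6% × (1 − 21.1%) = 4.7340%.
WACC = 0.4399 × 15.3110% + 0.5601 × 4.7340% = 9.3871%.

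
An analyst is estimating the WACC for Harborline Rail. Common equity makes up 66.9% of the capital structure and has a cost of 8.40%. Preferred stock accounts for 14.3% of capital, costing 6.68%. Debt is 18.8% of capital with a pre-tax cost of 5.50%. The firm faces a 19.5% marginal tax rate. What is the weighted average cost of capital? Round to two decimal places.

After-tax cost of debt = 5.5% × (1 − 19.5%) = 4.4275%.
WACC = 0.669 × 8.4000% + 0.143 × 6.6800% + 0.188 × 4.4275% = 7.4072%.

7.41%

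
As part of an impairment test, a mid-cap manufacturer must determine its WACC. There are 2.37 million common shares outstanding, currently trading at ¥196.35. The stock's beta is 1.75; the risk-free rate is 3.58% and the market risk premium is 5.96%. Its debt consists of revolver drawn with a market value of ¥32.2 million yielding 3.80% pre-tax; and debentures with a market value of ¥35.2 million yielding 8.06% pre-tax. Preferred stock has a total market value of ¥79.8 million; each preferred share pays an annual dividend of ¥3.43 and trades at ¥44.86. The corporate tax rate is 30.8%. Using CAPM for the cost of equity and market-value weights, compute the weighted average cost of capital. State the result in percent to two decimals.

12.10%

Cost of equity via CAPM: Re = 3.58% + 1.75 × 5.96% = 14.0100%.
Cost of preferred: Rp = 3.43 / 44.86 = 7.6460%.
Market value of equity E = 196.35 × 2.37m = 465.3495m.
Total capital V = 465.3495 + 79.8 + 32.2 + 35.2 = 612.5495.
Equity: weight = 465.3495/612.5495 = 0.7597; cost = 14.01%.
Preferred: weight = 79.8/612.5495 = 0.1303; cost = 7.646%.
Revolver drawn: weight = 32.2/612.5495 = 0.0526; after-tax cost = 3.8% × (1 − 30.8%) = 2.6296%.
Debentures: weight = 35.2/612.5495 = 0.0575; after-tax cost = 8.06% × (1 − 30.8%) = 5.5775%.
WACC = 0.7597 × 14.0100% + 0.1303 × 7.6460% + 0.0526 × 2.6296% + 0.0575 × 5.5775% = 12.0981%.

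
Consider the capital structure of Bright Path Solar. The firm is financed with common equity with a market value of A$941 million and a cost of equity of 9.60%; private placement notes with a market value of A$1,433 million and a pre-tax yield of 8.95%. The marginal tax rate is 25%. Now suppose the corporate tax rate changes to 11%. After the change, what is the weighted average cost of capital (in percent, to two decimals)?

After the change:
Total capital V = 941 + 1433 = 2374.
Equity: weight = 941/2374 = 0.3964; cost = 9.6%.
Private placement notes: weight = 1433/2374 = 0.6036; after-tax cost = 8.95% × (1 − 11%) = 7.9655%.
WACC = 0.3964 × 9.6000% + 0.6036 × 7.9655% = 8.6134%.

8.61%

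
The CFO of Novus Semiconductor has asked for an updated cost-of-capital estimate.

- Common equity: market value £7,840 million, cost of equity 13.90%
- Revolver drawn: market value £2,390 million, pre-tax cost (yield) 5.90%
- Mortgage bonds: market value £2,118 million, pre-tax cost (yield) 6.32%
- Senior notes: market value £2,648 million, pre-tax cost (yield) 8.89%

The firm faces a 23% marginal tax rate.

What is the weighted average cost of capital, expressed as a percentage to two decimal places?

Total capital V = 7840 + 2390 + 2118 + 2648 = 14996.
Equity: weight = 7840/14996 = 0.5228; cost = 13.9%.
Revolver drawn: weight = 2390/14996 = 0.1594; after-tax cost = 5.9% × (1 − 23%) = 4.5430%.
Mortgage bonds: weight = 2118/14996 = 0.1412; after-tax cost = 6.32% × (1 − 23%) = 4.8664%.
Senior notes: weight = 2648/14996 = 0.1766; after-tax cost = 8.89% × (1 − 23%) = 6.8453%.
WACC = 0.5228 × 13.9000% + 0.1594 × 4.5430% + 0.1412 × 4.8664% + 0.1766 × 6.8453% = 9.8871%.

9.89%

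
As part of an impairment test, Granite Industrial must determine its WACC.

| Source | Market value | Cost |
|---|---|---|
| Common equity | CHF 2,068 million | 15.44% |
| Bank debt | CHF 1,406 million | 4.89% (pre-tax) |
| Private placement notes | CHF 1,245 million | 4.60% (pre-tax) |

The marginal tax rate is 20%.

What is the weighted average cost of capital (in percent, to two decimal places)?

Total capital V = 2068 + 1406 + 1245 = 4719.
Equity: weight = 2068/4719 = 0.4382; cost = 15.44%.
Bank debt: weight = 1406/4719 = 0.2979; after-tax cost = 4.89% × (1 − 20%) = 3.9120%.
Private placement notes: weight = 1245/4719 = 0.2638; after-tax cost = 4.6% × (1 − 20%) = 3.6800%.
WACC = 0.4382 × 15.4400% + 0.2979 × 3.9120% + 0.2638 × 3.6800% = 8.9027%.

8.90%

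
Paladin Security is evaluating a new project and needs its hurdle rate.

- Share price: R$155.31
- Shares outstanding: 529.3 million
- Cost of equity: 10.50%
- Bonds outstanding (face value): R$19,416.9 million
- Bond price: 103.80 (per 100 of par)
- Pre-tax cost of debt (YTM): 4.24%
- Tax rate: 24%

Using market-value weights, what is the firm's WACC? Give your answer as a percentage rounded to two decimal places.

9.07%

Market value of equity E = 155.31 × 529.3m = 82205.583m. Market value of debt D = 19416.9m × 103.8/100 = 20154.7422m.
Total capital V = 82205.583 + 20154.7422 = 102360.3252.
Equity: weight = 82205.583/102360.3252 = 0.8031; cost = 10.5%.
Bonds outstanding: weight = 20154.7422/102360.3252 = 0.1969; after-tax cost = 4.24% × (1 − 24%) = 3.2224%.
WACC = 0.8031 × 10.5000% + 0.1969 × 3.2224% = 9.0670%.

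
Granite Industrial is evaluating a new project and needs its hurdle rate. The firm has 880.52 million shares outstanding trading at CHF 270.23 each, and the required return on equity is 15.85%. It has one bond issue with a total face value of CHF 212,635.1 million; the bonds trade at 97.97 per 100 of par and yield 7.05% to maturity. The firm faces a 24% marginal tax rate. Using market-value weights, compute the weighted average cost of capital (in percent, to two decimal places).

10.95%

Market value of equity E = 270.23 × 880.52m = 237942.9196m. Market value of debt D = 212635.1m × 97.97/100 = 208318.60747m.
Total capital V = 237942.9196 + 208318.60747 = 446261.52707.
Equity: weight = 237942.9196/446261.52707 = 0.5332; cost = 15.85%.
Bonds outstanding: weight = 208318.60747/446261.52707 = 0.4668; after-tax cost = 7.05% × (1 − 24%) = 5.3580%.
WACC = 0.5332 × 15.8500% + 0.4668 × 5.3580% = 10.9522%.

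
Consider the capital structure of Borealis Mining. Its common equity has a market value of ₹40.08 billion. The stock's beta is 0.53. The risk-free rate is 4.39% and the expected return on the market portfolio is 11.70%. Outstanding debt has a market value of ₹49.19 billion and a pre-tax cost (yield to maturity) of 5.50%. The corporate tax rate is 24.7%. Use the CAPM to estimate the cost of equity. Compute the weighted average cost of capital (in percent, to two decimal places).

5.99%

Market risk premium = 11.7% − 4.39% = 7.31%.
Cost of equity via CAPM: Re = 4.39% + 0.53 × 7.31% = 8.2643%.
Total capital V = 40.08 + 49.19 = 89.27.
Equity: weight = 40.08/89.27 = 0.4490; cost = 8.2643%.
Debt: weight = 49.19/89.27 = 0.5510; after-tax cost = 5.5% × (1 − 24.7%) = 4.1415%.
WACC = 0.4490 × 8.2643% + 0.5510 × 4.1415% = 5.9925%.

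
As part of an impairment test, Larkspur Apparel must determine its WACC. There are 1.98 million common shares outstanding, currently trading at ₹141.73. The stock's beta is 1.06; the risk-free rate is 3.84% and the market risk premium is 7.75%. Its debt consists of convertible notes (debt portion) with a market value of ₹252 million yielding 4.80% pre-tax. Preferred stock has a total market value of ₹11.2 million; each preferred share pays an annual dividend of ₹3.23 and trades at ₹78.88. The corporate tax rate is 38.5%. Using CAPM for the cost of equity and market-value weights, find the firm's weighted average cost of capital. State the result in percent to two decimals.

Cost of equity via CAPM: Re = 3.84% + 1.06 × 7.75% = 12.0550%.
Cost of preferred: Rp = 3.23 / 78.88 = 4.0948%.
Market value of equity E = 141.73 × 1.98m = 280.6254m.
Total capital V = 280.6254 + 11.2 + 252 = 543.8254.
Equity: weight = 280.6254/543.8254 = 0.5160; cost = 12.055%.
Preferred: weight = 11.2/543.8254 = 0.0206; cost = 4.0948%.
Convertible notes (debt portion): weight = 252/543.8254 = 0.4634; after-tax cost = 4.8% × (1 − 38.5%) = 2.9520%.
WACC = 0.5160 × 12.0550% + 0.0206 × 4.0948% + 0.4634 × 2.9520% = 7.6729%.

7.67%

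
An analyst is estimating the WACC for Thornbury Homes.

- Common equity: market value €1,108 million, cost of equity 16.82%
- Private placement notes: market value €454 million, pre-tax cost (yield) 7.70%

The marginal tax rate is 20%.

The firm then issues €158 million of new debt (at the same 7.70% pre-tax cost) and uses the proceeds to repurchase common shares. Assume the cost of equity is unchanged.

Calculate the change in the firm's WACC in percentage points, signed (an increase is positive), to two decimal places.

Current WACC:
Total capital V = 1108 + 454 = 1562.
Equity: weight = 1108/1562 = 0.7093; cost = 16.82%.
Private placement notes: weight = 454/1562 = 0.2907; after-tax cost = 7.7% × (1 − 20%) = 6.1600%.
WACC = 0.7093 × 16.8200% + 0.2907 × 6.1600% = 13.7216%.
After the change:
Total capital V = 950 + 612 = 1562.
Equity: weight = 950/1562 = 0.6082; cost = 16.82%.
Private placement notes: weight = 612/1562 = 0.3918; after-tax cost = 7.7% × (1 − 20%) = 6.1600%.
WACC = 0.6082 × 16.8200% + 0.3918 × 6.1600% = 12.6434%.
Change in WACC = 12.6434% − 13.7216% = -1.0783 pp.

-1.08 pp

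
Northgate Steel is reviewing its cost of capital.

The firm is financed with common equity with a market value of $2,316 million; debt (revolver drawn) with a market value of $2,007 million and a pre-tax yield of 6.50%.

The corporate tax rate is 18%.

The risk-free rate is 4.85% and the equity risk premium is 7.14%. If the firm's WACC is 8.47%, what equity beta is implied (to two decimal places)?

Total capital V = 2316 + 2007 = 4323.
Equity weight = 2316/4323 = 0.5357.
Revolver drawn weight = 2007/4323 = 0.4643.
Debt contribution = 0.4643 × 6.5% × (1 − 18%) = 2.4745%.
Required equity contribution = 8.47% − 2.4745% = 5.9955%  ⇒  Re = 11.1911%.
CAPM: 11.1911% = 4.85% + β × 7.14%  ⇒  β = 0.8881.

0.89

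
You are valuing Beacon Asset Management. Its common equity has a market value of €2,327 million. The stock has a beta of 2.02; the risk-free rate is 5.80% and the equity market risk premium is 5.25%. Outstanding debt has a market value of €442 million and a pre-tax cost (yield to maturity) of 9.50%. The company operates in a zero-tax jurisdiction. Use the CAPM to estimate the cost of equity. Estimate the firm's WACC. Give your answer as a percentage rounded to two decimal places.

Cost of equity via CAPM: Re = 5.8% + 2.02 × 5.25% = 16.4050%.
Total capital V = 2327 + 442 = 2769.
Equity: weight = 2327/2769 = 0.8404; cost = 16.405%.
Debt: weight = 442/2769 = 0.1596; after-tax cost = 9.5% × (1 − 0%) = 9.5000%.
WACC = 0.8404 × 16.4050% + 0.1596 × 9.5000% = 15.3028%.

15.30%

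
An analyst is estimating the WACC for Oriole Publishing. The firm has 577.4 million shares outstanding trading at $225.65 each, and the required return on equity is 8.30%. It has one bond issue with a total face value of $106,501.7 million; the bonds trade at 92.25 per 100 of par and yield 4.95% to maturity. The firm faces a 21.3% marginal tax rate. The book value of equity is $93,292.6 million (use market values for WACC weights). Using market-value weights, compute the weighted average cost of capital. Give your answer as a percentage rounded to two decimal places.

Market value of equity E = 225.65 × 577.4m = 130290.31m. Market value of debt D = 106501.7m × 92.25/100 = 98247.81825m.
Total capital V = 130290.31 + 98247.81825 = 228538.12825.
Equity: weight = 130290.31/228538.12825 = 0.5701; cost = 8.3%.
Bonds outstanding: weight = 98247.81825/228538.12825 = 0.4299; after-tax cost = 4.95% × (1 − 21.3%) = 3.8957%.
WACC = 0.5701 × 8.3000% + 0.4299 × 3.8957% = 6.4066%.

6.41%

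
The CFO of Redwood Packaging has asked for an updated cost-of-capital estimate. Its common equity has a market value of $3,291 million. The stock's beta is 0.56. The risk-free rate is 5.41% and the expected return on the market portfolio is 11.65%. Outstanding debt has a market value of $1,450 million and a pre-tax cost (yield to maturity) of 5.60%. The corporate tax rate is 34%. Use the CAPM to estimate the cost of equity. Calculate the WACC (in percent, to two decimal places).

7.31%

Market risk premium = 11.65% − 5.41% = 6.24%.
Cost of equity via CAPM: Re = 5.41% + 0.56 × 6.24% = 8.9044%.
Total capital V = 3291 + 1450 = 4741.
Equity: weight = 3291/4741 = 0.6942; cost = 8.9044%.
Debt: weight = 1450/4741 = 0.3058; after-tax cost = 5.6% × (1 − 34%) = 3.6960%.
WACC = 0.6942 × 8.9044% + 0.3058 × 3.6960% = 7.3114%.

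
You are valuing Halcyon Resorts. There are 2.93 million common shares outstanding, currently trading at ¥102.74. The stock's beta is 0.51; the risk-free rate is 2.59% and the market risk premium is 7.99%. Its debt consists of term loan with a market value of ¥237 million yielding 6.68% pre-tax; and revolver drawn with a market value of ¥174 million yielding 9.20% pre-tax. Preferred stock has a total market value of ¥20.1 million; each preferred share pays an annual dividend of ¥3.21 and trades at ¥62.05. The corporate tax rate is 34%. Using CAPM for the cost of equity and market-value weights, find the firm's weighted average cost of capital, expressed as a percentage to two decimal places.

Cost of equity via CAPM: Re = 2.59% + 0.51 × 7.99% = 6.6649%.
Cost of preferred: Rp = 3.21 / 62.05 = 5.1732%.
Market value of equity E = 102.74 × 2.93m = 301.0282m.
Total capital V = 301.0282 + 20.1 + 237 + 174 = 732.1282.
Equity: weight = 301.0282/732.1282 = 0.4112; cost = 6.6649%.
Preferred: weight = 20.1/732.1282 = 0.0275; cost = 5.1732%.
Term loan: weight = 237/732.1282 = 0.3237; after-tax cost = 6.68% × (1 − 34%) = 4.4088%.
Revolver drawn: weight = 174/732.1282 = 0.2377; after-tax cost = 9.2% × (1 − 34%) = 6.0720%.
WACC = 0.4112 × 6.6649% + 0.0275 × 5.1732% + 0.3237 × 4.4088% + 0.2377 × 6.0720% = 5.7527%.

5.75%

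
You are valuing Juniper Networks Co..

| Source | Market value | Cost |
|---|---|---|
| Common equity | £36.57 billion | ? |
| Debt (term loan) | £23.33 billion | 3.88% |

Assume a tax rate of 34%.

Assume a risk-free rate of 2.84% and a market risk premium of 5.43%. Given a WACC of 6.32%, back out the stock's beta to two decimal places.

1.08

Total capital V = 36.57 + 23.33 = 59.9.
Equity weight = 36.57/59.9 = 0.6105.
Term loan weight = 23.33/59.9 = 0.3895.
Debt contribution = 0.3895 × 3.88% × (1 − 34%) = 0.9974%.
Required equity contribution = 6.32% − 0.9974% = 5.3226%  ⇒  Re = 8.7182%.
CAPM: 8.7182% = 2.84% + β × 5.43%  ⇒  β = 1.0825.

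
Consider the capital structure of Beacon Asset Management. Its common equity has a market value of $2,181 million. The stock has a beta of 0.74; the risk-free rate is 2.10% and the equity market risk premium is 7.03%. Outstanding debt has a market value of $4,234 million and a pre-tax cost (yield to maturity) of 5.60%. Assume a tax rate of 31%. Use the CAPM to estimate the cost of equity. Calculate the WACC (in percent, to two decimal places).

Cost of equity via CAPM: Re = 2.1% + 0.74 × 7.03% = 7.3022%.
Total capital V = 2181 + 4234 = 6415.
Equity: weight = 2181/6415 = 0.3400; cost = 7.3022%.
Debt: weight = 4234/6415 = 0.6600; after-tax cost = 5.6% × (1 − 31%) = 3.8640%.
WACC = 0.3400 × 7.3022% + 0.6600 × 3.8640% = 5.0329%.

5.03%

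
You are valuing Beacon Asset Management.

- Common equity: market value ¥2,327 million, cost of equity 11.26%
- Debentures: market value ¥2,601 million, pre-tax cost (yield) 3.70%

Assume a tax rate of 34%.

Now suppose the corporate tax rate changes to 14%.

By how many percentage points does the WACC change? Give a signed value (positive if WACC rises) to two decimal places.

+0.39 pp

Current WACC:
Total capital V = 2327 + 2601 = 4928.
Equity: weight = 2327/4928 = 0.4722; cost = 11.26%.
Debentures: weight = 2601/4928 = 0.5278; after-tax cost = 3.7% × (1 − 34%) = 2.4420%.
WACC = 0.4722 × 11.2600% + 0.5278 × 2.4420% = 6.6059%.
After the change:
Total capital V = 2327 + 2601 = 4928.
Equity: weight = 2327/4928 = 0.4722; cost = 11.26%.
Debentures: weight = 2601/4928 = 0.5278; after-tax cost = 3.7% × (1 − 14%) = 3.1820%.
WACC = 0.4722 × 11.2600% + 0.5278 × 3.1820% = 6.9964%.
Change in WACC = 6.9964% − 6.6059% = 0.3906 pp.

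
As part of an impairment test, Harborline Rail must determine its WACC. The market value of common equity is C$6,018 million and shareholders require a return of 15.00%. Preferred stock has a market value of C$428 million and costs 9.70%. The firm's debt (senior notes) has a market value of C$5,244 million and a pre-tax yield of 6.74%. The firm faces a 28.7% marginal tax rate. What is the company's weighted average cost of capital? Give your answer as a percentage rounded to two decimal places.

10.23%

Total capital V = 6018 + 428 + 5244 = 11690.
Equity: weight = 6018/11690 = 0.5148; cost = 15%.
Preferred: weight = 428/11690 = 0.0366; cost = 9.7%.
Senior notes: weight = 5244/11690 = 0.4486; after-tax cost = 6.74% × (1 − 28.7%) = 4.8056%.
WACC = 0.5148 × 15.0000% + 0.0366 × 9.7000% + 0.4486 × 4.8056% = 10.2329%.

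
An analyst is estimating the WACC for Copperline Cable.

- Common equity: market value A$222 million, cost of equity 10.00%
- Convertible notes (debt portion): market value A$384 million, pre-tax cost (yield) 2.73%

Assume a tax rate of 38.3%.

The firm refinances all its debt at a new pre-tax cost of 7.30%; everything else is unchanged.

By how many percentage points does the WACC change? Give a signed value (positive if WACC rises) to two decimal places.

+1.79 pp

Current WACC:
Total capital V = 222 + 384 = 606.
Equity: weight = 222/606 = 0.3663; cost = 10%.
Convertible notes (debt portion): weight = 384/606 = 0.6337; after-tax cost = 2.73% × (1 − 38.3%) = 1.6844%.
WACC = 0.3663 × 10.0000% + 0.6337 × 1.6844% = 4.7307%.
After the change:
Total capital V = 222 + 384 = 606.
Equity: weight = 222/606 = 0.3663; cost = 10%.
Convertible notes (debt portion): weight = 384/606 = 0.6337; after-tax cost = 7.3% × (1 − 38.3%) = 4.5041%.
WACC = 0.3663 × 10.0000% + 0.6337 × 4.5041% = 6.5174%.
Change in WACC = 6.5174% − 4.7307% = 1.7867 pp.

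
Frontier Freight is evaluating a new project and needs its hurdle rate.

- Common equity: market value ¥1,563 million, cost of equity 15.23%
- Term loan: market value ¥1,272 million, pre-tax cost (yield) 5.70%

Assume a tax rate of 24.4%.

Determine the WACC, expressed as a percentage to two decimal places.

Total capital V = 1563 + 1272 = 2835.
Equity: weight = 1563/2835 = 0.5513; cost = 15.23%.
Term loan: weight = 1272/2835 = 0.4487; after-tax cost = 5.7% × (1 − 24.4%) = 4.3092%.
WACC = 0.5513 × 15.2300% + 0.4487 × 4.3092% = 10.3301%.

10.33%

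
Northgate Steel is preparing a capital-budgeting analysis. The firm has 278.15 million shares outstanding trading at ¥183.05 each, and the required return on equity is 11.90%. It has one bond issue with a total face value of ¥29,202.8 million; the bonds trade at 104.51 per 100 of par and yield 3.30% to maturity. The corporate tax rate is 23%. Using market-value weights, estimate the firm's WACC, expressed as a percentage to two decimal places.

8.39%

Market value of equity E = 183.05 × 278.15m = 50915.3575m. Market value of debt D = 29202.8m × 104.51/100 = 30519.84628m.
Total capital V = 50915.3575 + 30519.84628 = 81435.20378.
Equity: weight = 50915.3575/81435.20378 = 0.6252; cost = 11.9%.
Bonds outstanding: weight = 30519.84628/81435.20378 = 0.3748; after-tax cost = 3.3% × (1 − 23%) = 2.5410%.
WACC = 0.6252 × 11.9000% + 0.3748 × 2.5410% = 8.3925%.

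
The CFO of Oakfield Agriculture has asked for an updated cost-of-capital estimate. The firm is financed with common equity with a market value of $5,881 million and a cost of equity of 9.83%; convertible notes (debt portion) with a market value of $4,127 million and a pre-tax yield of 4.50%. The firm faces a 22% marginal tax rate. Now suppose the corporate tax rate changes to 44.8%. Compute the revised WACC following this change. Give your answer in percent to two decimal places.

6.80%

After the change:
Total capital V = 5881 + 4127 = 10008.
Equity: weight = 5881/10008 = 0.5876; cost = 9.83%.
Convertible notes (debt portion): weight = 4127/10008 = 0.4124; after-tax cost = 4.5% × (1 − 44.8%) = 2.4840%.
WACC = 0.5876 × 9.8300% + 0.4124 × 2.4840% = 6.8007%.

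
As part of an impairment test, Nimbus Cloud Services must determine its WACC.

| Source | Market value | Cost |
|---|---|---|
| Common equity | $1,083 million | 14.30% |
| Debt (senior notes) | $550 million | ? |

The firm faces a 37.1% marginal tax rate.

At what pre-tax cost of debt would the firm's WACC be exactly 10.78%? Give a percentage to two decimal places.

Total capital V = 1083 + 550 = 1633.
Equity weight = 1083/1633 = 0.6632.
Senior notes weight = 550/1633 = 0.3368.
Equity contribution = 0.6632 × 14.3% = 9.4837%.
Remaining for debt = 10.78% − 9.4837% = 1.2963%.
Rd × (1 − 37.1%) × 0.3368 = 1.2963%  ⇒  Rd = 6.1189%.

6.12%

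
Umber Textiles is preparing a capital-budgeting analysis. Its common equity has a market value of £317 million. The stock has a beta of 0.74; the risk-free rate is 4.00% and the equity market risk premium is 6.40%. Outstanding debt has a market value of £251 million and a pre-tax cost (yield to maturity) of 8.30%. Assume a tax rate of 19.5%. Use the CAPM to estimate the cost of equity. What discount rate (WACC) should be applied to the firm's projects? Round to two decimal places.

Cost of equity via CAPM: Re = 4.0% + 0.74 × 6.4% = 8.7360%.
Total capital V = 317 + 251 = 568.
Equity: weight = 317/568 = 0.5581; cost = 8.736%.
Debt: weight = 251/568 = 0.4419; after-tax cost = 8.3% × (1 − 19.5%) = 6.6815%.
WACC = 0.5581 × 8.7360% + 0.4419 × 6.6815% = 7.8281%.

7.83%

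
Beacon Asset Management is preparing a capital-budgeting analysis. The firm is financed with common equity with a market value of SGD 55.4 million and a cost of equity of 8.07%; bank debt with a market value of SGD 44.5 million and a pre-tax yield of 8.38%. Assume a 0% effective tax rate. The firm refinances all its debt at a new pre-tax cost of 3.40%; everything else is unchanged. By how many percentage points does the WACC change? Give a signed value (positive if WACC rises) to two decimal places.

-2.22 pp

Current WACC:
Total capital V = 55.4 + 44.5 = 99.9.
Equity: weight = 55.4/99.9 = 0.5546; cost = 8.07%.
Bank debt: weight = 44.5/99.9 = 0.4454; after-tax cost = 8.38% × (1 − 0%) = 8.3800%.
WACC = 0.5546 × 8.0700% + 0.4454 × 8.3800% = 8.2081%.
After the change:
Total capital V = 55.4 + 44.5 = 99.9.
Equity: weight = 55.4/99.9 = 0.5546; cost = 8.07%.
Bank debt: weight = 44.5/99.9 = 0.4454; after-tax cost = 3.4% × (1 − 0%) = 3.4000%.
WACC = 0.5546 × 8.0700% + 0.4454 × 3.4000% = 5.9898%.
Change in WACC = 5.9898% − 8.2081% = -2.2183 pp.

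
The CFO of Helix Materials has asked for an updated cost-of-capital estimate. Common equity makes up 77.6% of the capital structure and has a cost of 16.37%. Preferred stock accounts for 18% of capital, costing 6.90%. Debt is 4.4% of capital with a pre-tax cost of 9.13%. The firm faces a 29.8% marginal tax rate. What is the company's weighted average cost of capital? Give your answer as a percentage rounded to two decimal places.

After-tax cost of debt = 9.13% × (1 − 29.8%) = 6.4093%.
WACC = 0.776 × 16.3700% + 0.180 × 6.9000% + 0.044 × 6.4093% = 14.2271%.

14.23%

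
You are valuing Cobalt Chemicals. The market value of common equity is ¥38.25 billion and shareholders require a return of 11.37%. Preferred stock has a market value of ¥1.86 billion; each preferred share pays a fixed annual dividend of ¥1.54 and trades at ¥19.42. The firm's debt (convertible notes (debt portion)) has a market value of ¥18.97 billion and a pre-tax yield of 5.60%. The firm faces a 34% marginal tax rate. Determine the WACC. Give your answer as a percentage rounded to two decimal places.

8.80%

Cost of preferred: Rp = 1.54 / 19.42 = 7.9300%.
Total capital V = 38.25 + 1.86 + 18.97 = 59.08.
Equity: weight = 38.25/59.08 = 0.6474; cost = 11.37%.
Preferred: weight = 1.86/59.08 = 0.0315; cost = 7.93%.
Convertible notes (debt portion): weight = 18.97/59.08 = 0.3211; after-tax cost = 5.6% × (1 − 34%) = 3.6960%.
WACC = 0.6474 × 11.3700% + 0.0315 × 7.9300% + 0.3211 × 3.6960% = 8.7977%.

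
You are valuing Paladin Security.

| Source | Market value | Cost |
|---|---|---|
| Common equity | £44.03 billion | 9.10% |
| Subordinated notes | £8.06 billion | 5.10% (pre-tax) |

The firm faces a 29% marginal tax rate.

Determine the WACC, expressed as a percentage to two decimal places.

8.25%

Total capital V = 44.03 + 8.06 = 52.09.
Equity: weight = 44.03/52.09 = 0.8453; cost = 9.1%.
Subordinated notes: weight = 8.06/52.09 = 0.1547; after-tax cost = 5.1% × (1 − 29%) = 3.6210%.
WACC = 0.8453 × 9.1000% + 0.1547 × 3.6210% = 8.2522%.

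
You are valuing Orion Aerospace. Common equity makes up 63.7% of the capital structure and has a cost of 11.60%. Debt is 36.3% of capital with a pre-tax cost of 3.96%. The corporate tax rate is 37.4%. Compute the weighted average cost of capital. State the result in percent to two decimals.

After-tax cost of debt = 3.96% × (1 − 37.4%) = 2.4790%.
WACC = 0.637 × 11.6000% + 0.363 × 2.4790% = 8.2891%.

8.29%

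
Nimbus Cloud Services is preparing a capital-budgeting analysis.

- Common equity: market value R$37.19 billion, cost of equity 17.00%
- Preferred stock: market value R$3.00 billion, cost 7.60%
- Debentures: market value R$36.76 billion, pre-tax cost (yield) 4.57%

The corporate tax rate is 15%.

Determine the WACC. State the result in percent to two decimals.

Total capital V = 37.19 + 3 + 36.76 = 76.95.
Equity: weight = 37.19/76.95 = 0.4833; cost = 17%.
Preferred: weight = 3/76.95 = 0.0390; cost = 7.6%.
Debentures: weight = 36.76/76.95 = 0.4777; after-tax cost = 4.57% × (1 − 15%) = 3.8845%.
WACC = 0.4833 × 17.0000% + 0.0390 × 7.6000% + 0.4777 × 3.8845% = 10.3681%.

10.37%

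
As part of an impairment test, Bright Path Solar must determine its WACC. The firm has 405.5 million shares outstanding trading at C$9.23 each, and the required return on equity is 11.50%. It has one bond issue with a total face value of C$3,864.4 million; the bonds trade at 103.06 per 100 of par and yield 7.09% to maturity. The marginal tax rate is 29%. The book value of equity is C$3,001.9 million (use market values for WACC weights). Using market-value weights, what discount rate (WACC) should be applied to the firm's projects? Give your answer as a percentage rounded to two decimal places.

Market value of equity E = 9.23 × 405.5m = 3742.765m. Market value of debt D = 3864.4m × 103.06/100 = 3982.65064m.
Total capital V = 3742.765 + 3982.65064 = 7725.41564.
Equity: weight = 3742.765/7725.41564 = 0.4845; cost = 11.5%.
Bonds outstanding: weight = 3982.65064/7725.41564 = 0.5155; after-tax cost = 7.09% × (1 − 29%) = 5.0339%.
WACC = 0.4845 × 11.5000% + 0.5155 × 5.0339% = 8.1666%.

8.17%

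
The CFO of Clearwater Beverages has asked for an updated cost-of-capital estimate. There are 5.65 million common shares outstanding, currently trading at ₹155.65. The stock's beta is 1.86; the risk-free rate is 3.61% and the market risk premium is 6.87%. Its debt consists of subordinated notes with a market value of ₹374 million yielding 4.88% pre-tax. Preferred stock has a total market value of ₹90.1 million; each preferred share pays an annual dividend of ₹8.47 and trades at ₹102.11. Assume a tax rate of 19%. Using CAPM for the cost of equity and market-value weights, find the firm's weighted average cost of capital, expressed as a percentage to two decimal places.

12.38%

Cost of equity via CAPM: Re = 3.61% + 1.86 × 6.87% = 16.3882%.
Cost of preferred: Rp = 8.47 / 102.11 = 8.2950%.
Market value of equity E = 155.65 × 5.65m = 879.4225m.
Total capital V = 879.4225 + 90.1 + 374 = 1343.5225.
Equity: weight = 879.4225/1343.5225 = 0.6546; cost = 16.3882%.
Preferred: weight = 90.1/1343.5225 = 0.0671; cost = 8.295%.
Subordinated notes: weight = 374/1343.5225 = 0.2784; after-tax cost = 4.88% × (1 − 19%) = 3.9528%.
WACC = 0.6546 × 16.3882% + 0.0671 × 8.2950% + 0.2784 × 3.9528% = 12.3838%.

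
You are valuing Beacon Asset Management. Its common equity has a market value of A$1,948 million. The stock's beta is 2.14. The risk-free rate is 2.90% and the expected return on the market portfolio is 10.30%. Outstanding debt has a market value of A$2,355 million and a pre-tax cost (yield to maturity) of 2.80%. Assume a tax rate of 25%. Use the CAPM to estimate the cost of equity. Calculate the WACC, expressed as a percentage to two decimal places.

Market risk premium = 10.3% − 2.9% = 7.4%.
Cost of equity via CAPM: Re = 2.9% + 2.14 × 7.4% = 18.7360%.
Total capital V = 1948 + 2355 = 4303.
Equity: weight = 1948/4303 = 0.4527; cost = 18.736%.
Debt: weight = 2355/4303 = 0.5473; after-tax cost = 2.8% × (1 − 25%) = 2.1000%.
WACC = 0.4527 × 18.7360% + 0.5473 × 2.1000% = 9.6312%.

9.63%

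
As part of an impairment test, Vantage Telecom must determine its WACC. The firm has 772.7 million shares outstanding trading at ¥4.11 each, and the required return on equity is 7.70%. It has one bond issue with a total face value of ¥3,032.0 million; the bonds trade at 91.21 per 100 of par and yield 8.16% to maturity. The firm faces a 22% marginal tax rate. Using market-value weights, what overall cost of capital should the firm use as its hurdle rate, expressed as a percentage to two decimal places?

Market value of equity E = 4.11 × 772.7m = 3175.797m. Market value of debt D = 3032m × 91.21/100 = 2765.4872m.
Total capital V = 3175.797 + 2765.4872 = 5941.2842.
Equity: weight = 3175.797/5941.2842 = 0.5345; cost = 7.7%.
Bonds outstanding: weight = 2765.4872/5941.2842 = 0.4655; after-tax cost = 8.16% × (1 − 22%) = 6.3648%.
WACC = 0.5345 × 7.7000% + 0.4655 × 6.3648% = 7.0785%.

7.08%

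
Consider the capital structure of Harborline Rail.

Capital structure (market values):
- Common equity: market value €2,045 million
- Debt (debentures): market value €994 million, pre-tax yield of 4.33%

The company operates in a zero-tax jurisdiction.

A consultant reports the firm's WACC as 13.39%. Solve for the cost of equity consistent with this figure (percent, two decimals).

17.79%

Total capital V = 2045 + 994 = 3039.
Equity weight = 2045/3039 = 0.6729.
Debentures weight = 994/3039 = 0.3271.
Debt contribution = 0.3271 × 4.33% × (1 − 0%) = 1.4163%.
Required equity contribution = 13.39% − 1.4163% = 11.9737%.
Re = 11.9737% / 0.6729 = 17.7937%.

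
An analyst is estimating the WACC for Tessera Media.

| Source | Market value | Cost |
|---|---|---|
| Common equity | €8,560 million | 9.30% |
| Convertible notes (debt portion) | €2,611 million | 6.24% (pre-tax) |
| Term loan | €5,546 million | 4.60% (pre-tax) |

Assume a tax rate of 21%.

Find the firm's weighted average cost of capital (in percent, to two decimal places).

6.74%

Total capital V = 8560 + 2611 + 5546 = 16717.
Equity: weight = 8560/16717 = 0.5121; cost = 9.3%.
Convertible notes (debt portion): weight = 2611/16717 = 0.1562; after-tax cost = 6.24% × (1 − 21%) = 4.9296%.
Term loan: weight = 5546/16717 = 0.3318; after-tax cost = 4.6% × (1 − 21%) = 3.6340%.
WACC = 0.5121 × 9.3000% + 0.1562 × 4.9296% + 0.3318 × 3.6340% = 6.7377%.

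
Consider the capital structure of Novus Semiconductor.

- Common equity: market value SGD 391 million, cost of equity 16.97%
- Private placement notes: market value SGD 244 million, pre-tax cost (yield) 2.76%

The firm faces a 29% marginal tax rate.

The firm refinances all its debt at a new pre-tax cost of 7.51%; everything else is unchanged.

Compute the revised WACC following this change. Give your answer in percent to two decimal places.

12.50%

After the change:
Total capital V = 391 + 244 = 635.
Equity: weight = 391/635 = 0.6157; cost = 16.97%.
Private placement notes: weight = 244/635 = 0.3843; after-tax cost = 7.51% × (1 − 29%) = 5.3321%.
WACC = 0.6157 × 16.9700% + 0.3843 × 5.3321% = 12.4981%.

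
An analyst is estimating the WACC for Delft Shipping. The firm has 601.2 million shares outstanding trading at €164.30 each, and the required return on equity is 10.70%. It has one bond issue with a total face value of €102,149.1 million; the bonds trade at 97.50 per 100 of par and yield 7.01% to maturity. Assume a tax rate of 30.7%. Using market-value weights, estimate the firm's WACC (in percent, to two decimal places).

Market value of equity E = 164.3 × 601.2m = 98777.16m. Market value of debt D = 102149.1m × 97.5/100 = 99595.3725m.
Total capital V = 98777.16 + 99595.3725 = 198372.5325.
Equity: weight = 98777.16/198372.5325 = 0.4979; cost = 10.7%.
Bonds outstanding: weight = 99595.3725/198372.5325 = 0.5021; after-tax cost = 7.01% × (1 − 30.7%) = 4.8579%.
WACC = 0.4979 × 10.7000% + 0.5021 × 4.8579% = 7.7669%.

7.77%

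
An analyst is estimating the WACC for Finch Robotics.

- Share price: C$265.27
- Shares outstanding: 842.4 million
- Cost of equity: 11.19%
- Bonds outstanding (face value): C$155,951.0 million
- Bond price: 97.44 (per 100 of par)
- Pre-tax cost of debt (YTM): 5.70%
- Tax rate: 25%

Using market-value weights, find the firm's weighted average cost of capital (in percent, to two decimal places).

8.39%

Market value of equity E = 265.27 × 842.4m = 223463.448m. Market value of debt D = 155951m × 97.44/100 = 151958.6544m.
Total capital V = 223463.448 + 151958.6544 = 375422.1024.
Equity: weight = 223463.448/375422.1024 = 0.5952; cost = 11.19%.
Bonds outstanding: weight = 151958.6544/375422.1024 = 0.4048; after-tax cost = 5.7% × (1 − 25%) = 4.2750%.
WACC = 0.5952 × 11.1900% + 0.4048 × 4.2750% = 8.3910%.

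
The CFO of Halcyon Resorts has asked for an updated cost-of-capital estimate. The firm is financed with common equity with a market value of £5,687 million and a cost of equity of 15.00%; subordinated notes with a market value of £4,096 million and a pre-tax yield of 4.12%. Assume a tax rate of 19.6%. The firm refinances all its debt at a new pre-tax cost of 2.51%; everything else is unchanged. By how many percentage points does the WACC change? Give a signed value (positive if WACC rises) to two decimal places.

-0.54 pp

Current WACC:
Total capital V = 5687 + 4096 = 9783.
Equity: weight = 5687/9783 = 0.5813; cost = 15%.
Subordinated notes: weight = 4096/9783 = 0.4187; after-tax cost = 4.12% × (1 − 19.6%) = 3.3125%.
WACC = 0.5813 × 15.0000% + 0.4187 × 3.3125% = 10.1066%.
After the change:
Total capital V = 5687 + 4096 = 9783.
Equity: weight = 5687/9783 = 0.5813; cost = 15%.
Subordinated notes: weight = 4096/9783 = 0.4187; after-tax cost = 2.51% × (1 − 19.6%) = 2.0180%.
WACC = 0.5813 × 15.0000% + 0.4187 × 2.0180% = 9.5646%.
Change in WACC = 9.5646% − 10.1066% = -0.5420 pp.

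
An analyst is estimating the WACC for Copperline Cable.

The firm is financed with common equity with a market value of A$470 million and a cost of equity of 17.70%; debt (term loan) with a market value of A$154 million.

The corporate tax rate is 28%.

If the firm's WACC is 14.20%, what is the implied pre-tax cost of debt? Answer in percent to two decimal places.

4.89%

Total capital V = 470 + 154 = 624.
Equity weight = 470/624 = 0.7532.
Term loan weight = 154/624 = 0.2468.
Equity contribution = 0.7532 × 17.7% = 13.3317%.
Remaining for debt = 14.2% − 13.3317% = 0.8683%.
Rd × (1 − 28%) × 0.2468 = 0.8683%  ⇒  Rd = 4.8864%.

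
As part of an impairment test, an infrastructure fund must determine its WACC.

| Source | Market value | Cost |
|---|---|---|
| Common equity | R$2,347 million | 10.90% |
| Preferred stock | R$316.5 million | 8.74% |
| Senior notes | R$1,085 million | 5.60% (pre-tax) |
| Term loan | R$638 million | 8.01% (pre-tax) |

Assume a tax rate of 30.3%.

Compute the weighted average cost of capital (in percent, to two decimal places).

8.24%

Total capital V = 2347 + 316.5 + 1085 + 638 = 4386.5.
Equity: weight = 2347/4386.5 = 0.5351; cost = 10.9%.
Preferred: weight = 316.5/4386.5 = 0.0722; cost = 8.74%.
Senior notes: weight = 1085/4386.5 = 0.2473; after-tax cost = 5.6% × (1 − 30.3%) = 3.9032%.
Term loan: weight = 638/4386.5 = 0.1454; after-tax cost = 8.01% × (1 − 30.3%) = 5.5830%.
WACC = 0.5351 × 10.9000% + 0.0722 × 8.7400% + 0.2473 × 3.9032% + 0.1454 × 5.5830% = 8.2401%.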